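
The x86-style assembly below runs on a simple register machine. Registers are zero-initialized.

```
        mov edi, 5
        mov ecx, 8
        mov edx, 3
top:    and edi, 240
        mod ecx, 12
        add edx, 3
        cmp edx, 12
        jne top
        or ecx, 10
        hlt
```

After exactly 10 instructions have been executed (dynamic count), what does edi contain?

mov edi, 5 → edi=5
mov ecx, 8 → ecx=8
mov edx, 3 → edx=3
and edi, 240 → edi=5&240=0
mod ecx, 12 → ecx=8%12=8
add edx, 3 → edx=3+3=6
cmp edx, 12  (cmp 6,12)
jne top: taken
and edi, 240 → edi=0&240=0
mod ecx, 12 → ecx=8%12=8
After step 10: edi = 0.

0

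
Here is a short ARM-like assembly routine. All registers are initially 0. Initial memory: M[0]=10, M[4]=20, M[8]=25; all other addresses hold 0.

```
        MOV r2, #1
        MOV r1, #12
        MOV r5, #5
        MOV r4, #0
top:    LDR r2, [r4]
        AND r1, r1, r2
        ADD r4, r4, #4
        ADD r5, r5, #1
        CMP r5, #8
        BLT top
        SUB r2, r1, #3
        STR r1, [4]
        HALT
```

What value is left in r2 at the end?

r2=1
r1=12
r5=5
r4=0
r2=M[0]=10
r1=12&10=8
r4=0+4=4
r5=5+1=6
CMP r5, #8  (cmp 6,8)
BLT top: taken
r2=M[4]=20
r1=8&20=0
r4=4+4=8
r5=6+1=7
CMP r5, #8  (cmp 7,8)
BLT top: taken
r2=M[8]=25
r1=0&25=0
r4=8+4=12
r5=7+1=8
CMP r5, #8  (cmp 8,8)
BLT top: not taken
r2=0-3=-3
STR r1, [4] → M[4]=0
halt.

-3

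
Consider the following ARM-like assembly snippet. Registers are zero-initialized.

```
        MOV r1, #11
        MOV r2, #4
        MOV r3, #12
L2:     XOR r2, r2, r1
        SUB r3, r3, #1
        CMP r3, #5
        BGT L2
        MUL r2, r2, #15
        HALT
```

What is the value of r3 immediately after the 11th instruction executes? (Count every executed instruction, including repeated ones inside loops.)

10

after MOV r1, #11: r1=11
after MOV r2, #4: r2=4
after MOV r3, #12: r3=12
after XOR r2, r2, r1: r2=4^11=15
after SUB r3, r3, #1: r3=12-1=11
CMP r3, #5  (cmp 11,5)
BGT L2: taken
after XOR r2, r2, r1: r2=15^11=4
after SUB r3, r3, #1: r3=11-1=10
CMP r3, #5  (cmp 10,5)
BGT L2: taken
After step 11: r3 = 10.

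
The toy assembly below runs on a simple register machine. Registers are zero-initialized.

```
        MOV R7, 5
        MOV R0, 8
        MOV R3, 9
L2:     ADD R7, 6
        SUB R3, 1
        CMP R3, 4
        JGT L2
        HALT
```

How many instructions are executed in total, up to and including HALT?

24

R7=5
R0=8
R3=9
R7=5+6=11
R3=9-1=8
CMP R3, 4  (cmp 8,4)
JGT L2: taken
R7=11+6=17
R3=8-1=7
CMP R3, 4  (cmp 7,4)
JGT L2: taken
R7=17+6=23
R3=7-1=6
CMP R3, 4  (cmp 6,4)
JGT L2: taken
R7=23+6=29
R3=6-1=5
CMP R3, 4  (cmp 5,4)
JGT L2: taken
R7=29+6=35
R3=5-1=4
CMP R3, 4  (cmp 4,4)
JGT L2: not taken
halt.
Total executed instructions: 24.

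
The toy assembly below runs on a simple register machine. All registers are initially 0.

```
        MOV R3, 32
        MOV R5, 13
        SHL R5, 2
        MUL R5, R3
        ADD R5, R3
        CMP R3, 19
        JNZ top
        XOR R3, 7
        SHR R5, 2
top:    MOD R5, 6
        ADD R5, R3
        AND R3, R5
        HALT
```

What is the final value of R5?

36

MOV R3, 32 → R3=32
MOV R5, 13 → R5=13
SHL R5, 2 → R5=13<<2=52
MUL R5, R3 → R5=52*32=1664
ADD R5, R3 → R5=1664+32=1696
CMP R3, 19  (cmp 32,19)
JNZ top: taken
MOD R5, 6 → R5=1696%6=4
ADD R5, R3 → R5=4+32=36
AND R3, R5 → R3=32&36=32
halt.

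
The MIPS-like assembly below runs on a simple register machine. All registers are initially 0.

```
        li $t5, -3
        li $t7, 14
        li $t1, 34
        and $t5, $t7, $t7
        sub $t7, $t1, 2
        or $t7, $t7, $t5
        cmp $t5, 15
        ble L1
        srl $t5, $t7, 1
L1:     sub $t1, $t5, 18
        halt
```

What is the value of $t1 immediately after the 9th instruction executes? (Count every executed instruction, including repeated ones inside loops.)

-4

$t5=-3
$t7=14
$t1=34
$t5=14&14=14
$t7=34-2=32
$t7=32|14=46
cmp $t5, 15  (cmp 14,15)
ble L1: taken
$t1=14-18=-4
After step 9: $t1 = -4.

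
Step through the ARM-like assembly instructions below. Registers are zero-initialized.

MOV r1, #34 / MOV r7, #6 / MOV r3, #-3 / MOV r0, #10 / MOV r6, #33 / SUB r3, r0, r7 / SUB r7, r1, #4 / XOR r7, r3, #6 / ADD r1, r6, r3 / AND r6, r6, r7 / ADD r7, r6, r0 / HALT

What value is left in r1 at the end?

MOV r1, #34 → r1=34
MOV r7, #6 → r7=6
MOV r3, #-3 → r3=-3
MOV r0, #10 → r0=10
MOV r6, #33 → r6=33
SUB r3, r0, r7 → r3=10-6=4
SUB r7, r1, #4 → r7=34-4=30
XOR r7, r3, #6 → r7=4^6=2
ADD r1, r6, r3 → r1=33+4=37
AND r6, r6, r7 → r6=33&2=0
ADD r7, r6, r0 → r7=0+10=10
halt.

37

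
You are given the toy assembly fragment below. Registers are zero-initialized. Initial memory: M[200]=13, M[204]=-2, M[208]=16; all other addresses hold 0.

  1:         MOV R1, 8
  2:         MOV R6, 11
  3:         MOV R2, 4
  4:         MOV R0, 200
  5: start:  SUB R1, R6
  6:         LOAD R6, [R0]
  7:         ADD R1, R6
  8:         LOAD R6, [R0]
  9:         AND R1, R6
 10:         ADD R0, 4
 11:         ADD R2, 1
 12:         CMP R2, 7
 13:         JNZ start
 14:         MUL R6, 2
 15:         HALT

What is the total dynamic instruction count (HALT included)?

R1=8
R6=11
R2=4
R0=200
R1=8-11=-3
R6=M[200]=13
R1=(-3)+13=10
R6=M[200]=13
R1=10&13=8
R0=200+4=204
R2=4+1=5
CMP R2, 7  (cmp 5,7)
JNZ start: taken
R1=8-13=-5
R6=M[204]=-2
R1=(-5)+(-2)=-7
R6=M[204]=-2
R1=(-7)&(-2)=-8
R0=204+4=208
R2=5+1=6
CMP R2, 7  (cmp 6,7)
JNZ start: taken
R1=(-8)-(-2)=-6
R6=M[208]=16
R1=(-6)+16=10
R6=M[208]=16
R1=10&16=0
R0=208+4=212
R2=6+1=7
CMP R2, 7  (cmp 7,7)
JNZ start: not taken
R6=16*2=32
halt.
Total executed instructions: 33.

33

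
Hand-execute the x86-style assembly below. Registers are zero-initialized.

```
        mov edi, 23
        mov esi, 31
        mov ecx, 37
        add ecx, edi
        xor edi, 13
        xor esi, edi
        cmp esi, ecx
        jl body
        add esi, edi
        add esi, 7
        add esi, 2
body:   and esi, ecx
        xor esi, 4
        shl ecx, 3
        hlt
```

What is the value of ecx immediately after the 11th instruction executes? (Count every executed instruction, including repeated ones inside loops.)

480

edi=23
esi=31
ecx=37
ecx=37+23=60
edi=23^13=26
esi=31^26=5
cmp esi, ecx  (cmp 5,60)
jl body: taken
esi=5&60=4
esi=4^4=0
ecx=60<<3=480
After step 11: ecx = 480.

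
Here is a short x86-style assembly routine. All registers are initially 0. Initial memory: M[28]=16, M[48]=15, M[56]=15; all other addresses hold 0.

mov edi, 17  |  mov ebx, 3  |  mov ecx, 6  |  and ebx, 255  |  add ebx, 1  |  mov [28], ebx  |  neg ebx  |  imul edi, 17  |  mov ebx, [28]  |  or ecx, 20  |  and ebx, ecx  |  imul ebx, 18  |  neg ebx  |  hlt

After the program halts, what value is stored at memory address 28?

4

mov edi, 17 → edi=17
mov ebx, 3 → ebx=3
mov ecx, 6 → ecx=6
and ebx, 255 → ebx=3&255=3
add ebx, 1 → ebx=3+1=4
mov [28], ebx → M[28]=4
neg ebx → ebx=-(4)=-4
imul edi, 17 → edi=17*17=289
mov ebx, [28] → ebx=M[28]=4
or ecx, 20 → ecx=6|20=22
and ebx, ecx → ebx=4&22=4
imul ebx, 18 → ebx=4*18=72
neg ebx → ebx=-(72)=-72
halt.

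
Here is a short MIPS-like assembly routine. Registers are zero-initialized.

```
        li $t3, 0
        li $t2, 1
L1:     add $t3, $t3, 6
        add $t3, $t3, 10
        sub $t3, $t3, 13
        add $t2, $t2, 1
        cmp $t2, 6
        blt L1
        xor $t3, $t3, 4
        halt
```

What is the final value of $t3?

$t3=0
$t2=1
$t3=0+6=6
$t3=6+10=16
$t3=16-13=3
$t2=1+1=2
cmp $t2, 6  (cmp 2,6)
blt L1: taken
$t3=3+6=9
$t3=9+10=19
$t3=19-13=6
$t2=2+1=3
cmp $t2, 6  (cmp 3,6)
blt L1: taken
$t3=6+6=12
$t3=12+10=22
$t3=22-13=9
$t2=3+1=4
cmp $t2, 6  (cmp 4,6)
blt L1: taken
$t3=9+6=15
$t3=15+10=25
$t3=25-13=12
$t2=4+1=5
cmp $t2, 6  (cmp 5,6)
blt L1: taken
$t3=12+6=18
$t3=18+10=28
$t3=28-13=15
$t2=5+1=6
cmp $t2, 6  (cmp 6,6)
blt L1: not taken
$t3=15^4=11
halt.

11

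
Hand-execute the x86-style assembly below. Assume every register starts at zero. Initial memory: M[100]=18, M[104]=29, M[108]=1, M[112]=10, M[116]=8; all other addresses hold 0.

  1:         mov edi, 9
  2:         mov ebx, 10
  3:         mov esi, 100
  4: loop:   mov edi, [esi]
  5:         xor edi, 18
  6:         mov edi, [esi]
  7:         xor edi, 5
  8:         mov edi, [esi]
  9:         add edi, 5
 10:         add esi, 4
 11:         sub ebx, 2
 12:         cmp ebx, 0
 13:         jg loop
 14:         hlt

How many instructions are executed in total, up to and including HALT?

54

edi=9
ebx=10
esi=100
edi=M[100]=18
edi=18^18=0
edi=M[100]=18
edi=18^5=23
edi=M[100]=18
edi=18+5=23
esi=100+4=104
ebx=10-2=8
cmp ebx, 0  (cmp 8,0)
jg loop: taken
edi=M[104]=29
edi=29^18=15
edi=M[104]=29
edi=29^5=24
edi=M[104]=29
edi=29+5=34
esi=104+4=108
ebx=8-2=6
cmp ebx, 0  (cmp 6,0)
jg loop: taken
edi=M[108]=1
edi=1^18=19
edi=M[108]=1
edi=1^5=4
edi=M[108]=1
edi=1+5=6
esi=108+4=112
ebx=6-2=4
cmp ebx, 0  (cmp 4,0)
jg loop: taken
edi=M[112]=10
edi=10^18=24
edi=M[112]=10
edi=10^5=15
edi=M[112]=10
edi=10+5=15
esi=112+4=116
ebx=4-2=2
cmp ebx, 0  (cmp 2,0)
jg loop: taken
edi=M[116]=8
edi=8^18=26
edi=M[116]=8
edi=8^5=13
edi=M[116]=8
edi=8+5=13
esi=116+4=120
ebx=2-2=0
cmp ebx, 0  (cmp 0,0)
jg loop: not taken
halt.
Total executed instructions: 54.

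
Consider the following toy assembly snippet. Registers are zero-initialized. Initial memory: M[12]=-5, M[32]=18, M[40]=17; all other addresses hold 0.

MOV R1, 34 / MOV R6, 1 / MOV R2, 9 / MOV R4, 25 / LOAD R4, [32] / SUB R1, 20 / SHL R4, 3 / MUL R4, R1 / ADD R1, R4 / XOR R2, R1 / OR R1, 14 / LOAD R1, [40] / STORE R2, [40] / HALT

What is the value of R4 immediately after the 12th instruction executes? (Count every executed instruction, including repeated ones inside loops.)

after MOV R1, 34: R1=34
after MOV R6, 1: R6=1
after MOV R2, 9: R2=9
after MOV R4, 25: R4=25
after LOAD R4, [32]: R4=M[32]=18
after SUB R1, 20: R1=34-20=14
after SHL R4, 3: R4=18<<3=144
after MUL R4, R1: R4=144*14=2016
after ADD R1, R4: R1=14+2016=2030
after XOR R2, R1: R2=9^2030=2023
after OR R1, 14: R1=2030|14=2030
after LOAD R1, [40]: R1=M[40]=17
After step 12: R4 = 2016.

2016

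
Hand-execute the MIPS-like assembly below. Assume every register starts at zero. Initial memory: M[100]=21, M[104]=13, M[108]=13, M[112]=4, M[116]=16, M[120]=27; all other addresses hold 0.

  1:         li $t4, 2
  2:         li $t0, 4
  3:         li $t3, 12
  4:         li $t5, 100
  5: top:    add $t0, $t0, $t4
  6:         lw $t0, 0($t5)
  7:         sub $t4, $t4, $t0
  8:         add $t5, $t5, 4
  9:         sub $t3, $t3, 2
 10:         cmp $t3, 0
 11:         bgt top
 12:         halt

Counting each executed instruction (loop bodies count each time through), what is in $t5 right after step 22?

112

after li $t4, 2: $t4=2
after li $t0, 4: $t0=4
after li $t3, 12: $t3=12
after li $t5, 100: $t5=100
after add $t0, $t0, $t4: $t0=4+2=6
after lw $t0, 0($t5): $t0=M[100]=21
after sub $t4, $t4, $t0: $t4=2-21=-19
after add $t5, $t5, 4: $t5=100+4=104
after sub $t3, $t3, 2: $t3=12-2=10
cmp $t3, 0  (cmp 10,0)
bgt top: taken
after add $t0, $t0, $t4: $t0=21+(-19)=2
after lw $t0, 0($t5): $t0=M[104]=13
after sub $t4, $t4, $t0: $t4=(-19)-13=-32
after add $t5, $t5, 4: $t5=104+4=108
after sub $t3, $t3, 2: $t3=10-2=8
cmp $t3, 0  (cmp 8,0)
bgt top: taken
after add $t0, $t0, $t4: $t0=13+(-32)=-19
after lw $t0, 0($t5): $t0=M[108]=13
after sub $t4, $t4, $t0: $t4=(-32)-13=-45
after add $t5, $t5, 4: $t5=108+4=112
After step 22: $t5 = 112.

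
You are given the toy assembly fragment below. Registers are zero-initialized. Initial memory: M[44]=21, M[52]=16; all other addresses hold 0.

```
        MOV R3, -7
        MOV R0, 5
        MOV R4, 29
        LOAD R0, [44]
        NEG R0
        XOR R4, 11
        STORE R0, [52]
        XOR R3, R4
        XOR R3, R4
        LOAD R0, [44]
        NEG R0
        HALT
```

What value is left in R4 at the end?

22

after MOV R3, -7: R3=-7
after MOV R0, 5: R0=5
after MOV R4, 29: R4=29
after LOAD R0, [44]: R0=M[44]=21
after NEG R0: R0=-(21)=-21
after XOR R4, 11: R4=29^11=22
STORE R0, [52] → M[52]=-21
after XOR R3, R4: R3=(-7)^22=-17
after XOR R3, R4: R3=(-17)^22=-7
after LOAD R0, [44]: R0=M[44]=21
after NEG R0: R0=-(21)=-21
halt.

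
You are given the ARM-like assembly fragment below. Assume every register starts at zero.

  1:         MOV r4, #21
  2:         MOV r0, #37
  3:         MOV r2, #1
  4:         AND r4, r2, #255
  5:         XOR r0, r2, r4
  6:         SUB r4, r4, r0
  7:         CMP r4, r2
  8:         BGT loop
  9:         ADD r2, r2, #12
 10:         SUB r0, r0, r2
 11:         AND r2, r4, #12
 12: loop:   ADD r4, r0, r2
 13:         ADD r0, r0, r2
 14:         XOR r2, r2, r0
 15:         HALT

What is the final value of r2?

-13

after MOV r4, #21: r4=21
after MOV r0, #37: r0=37
after MOV r2, #1: r2=1
after AND r4, r2, #255: r4=1&255=1
after XOR r0, r2, r4: r0=1^1=0
after SUB r4, r4, r0: r4=1-0=1
CMP r4, r2  (cmp 1,1)
BGT loop: not taken
after ADD r2, r2, #12: r2=1+12=13
after SUB r0, r0, r2: r0=0-13=-13
after AND r2, r4, #12: r2=1&12=0
after ADD r4, r0, r2: r4=(-13)+0=-13
after ADD r0, r0, r2: r0=(-13)+0=-13
after XOR r2, r2, r0: r2=0^(-13)=-13
halt.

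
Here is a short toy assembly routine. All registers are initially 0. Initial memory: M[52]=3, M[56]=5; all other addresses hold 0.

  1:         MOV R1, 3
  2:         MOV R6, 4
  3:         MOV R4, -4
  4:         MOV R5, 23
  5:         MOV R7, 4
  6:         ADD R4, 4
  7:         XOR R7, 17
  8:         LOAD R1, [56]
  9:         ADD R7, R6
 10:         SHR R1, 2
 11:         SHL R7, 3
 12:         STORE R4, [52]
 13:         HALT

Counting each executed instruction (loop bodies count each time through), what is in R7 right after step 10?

after MOV R1, 3: R1=3
after MOV R6, 4: R6=4
after MOV R4, -4: R4=-4
after MOV R5, 23: R5=23
after MOV R7, 4: R7=4
after ADD R4, 4: R4=(-4)+4=0
after XOR R7, 17: R7=4^17=21
after LOAD R1, [56]: R1=M[56]=5
after ADD R7, R6: R7=21+4=25
after SHR R1, 2: R1=5>>2=1
After step 10: R7 = 25.

25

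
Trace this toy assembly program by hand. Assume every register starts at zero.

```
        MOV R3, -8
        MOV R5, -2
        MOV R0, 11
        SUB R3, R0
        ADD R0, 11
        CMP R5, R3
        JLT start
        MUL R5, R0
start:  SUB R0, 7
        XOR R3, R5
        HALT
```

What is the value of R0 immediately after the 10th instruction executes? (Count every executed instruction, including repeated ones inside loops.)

MOV R3, -8 → R3=-8
MOV R5, -2 → R5=-2
MOV R0, 11 → R0=11
SUB R3, R0 → R3=(-8)-11=-19
ADD R0, 11 → R0=11+11=22
CMP R5, R3  (cmp -2,-19)
JLT start: not taken
MUL R5, R0 → R5=(-2)*22=-44
SUB R0, 7 → R0=22-7=15
XOR R3, R5 → R3=(-19)^(-44)=57
After step 10: R0 = 15.

15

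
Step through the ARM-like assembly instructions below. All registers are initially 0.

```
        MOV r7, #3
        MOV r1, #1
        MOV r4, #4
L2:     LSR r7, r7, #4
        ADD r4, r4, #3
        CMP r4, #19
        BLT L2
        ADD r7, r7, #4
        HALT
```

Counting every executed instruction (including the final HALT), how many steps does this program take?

25

MOV r7, #3 → r7=3
MOV r1, #1 → r1=1
MOV r4, #4 → r4=4
LSR r7, r7, #4 → r7=3>>4=0
ADD r4, r4, #3 → r4=4+3=7
CMP r4, #19  (cmp 7,19)
BLT L2: taken
LSR r7, r7, #4 → r7=0>>4=0
ADD r4, r4, #3 → r4=7+3=10
CMP r4, #19  (cmp 10,19)
BLT L2: taken
LSR r7, r7, #4 → r7=0>>4=0
ADD r4, r4, #3 → r4=10+3=13
CMP r4, #19  (cmp 13,19)
BLT L2: taken
LSR r7, r7, #4 → r7=0>>4=0
ADD r4, r4, #3 → r4=13+3=16
CMP r4, #19  (cmp 16,19)
BLT L2: taken
LSR r7, r7, #4 → r7=0>>4=0
ADD r4, r4, #3 → r4=16+3=19
CMP r4, #19  (cmp 19,19)
BLT L2: not taken
ADD r7, r7, #4 → r7=0+4=4
halt.
Total executed instructions: 25.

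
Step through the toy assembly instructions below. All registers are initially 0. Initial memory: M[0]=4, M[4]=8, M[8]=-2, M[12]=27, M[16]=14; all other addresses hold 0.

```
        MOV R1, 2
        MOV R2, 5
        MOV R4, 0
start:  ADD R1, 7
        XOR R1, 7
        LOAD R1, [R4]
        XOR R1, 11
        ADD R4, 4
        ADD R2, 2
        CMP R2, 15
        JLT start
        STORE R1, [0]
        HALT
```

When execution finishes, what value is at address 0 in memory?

5

R1=2
R2=5
R4=0
R1=2+7=9
R1=9^7=14
R1=M[0]=4
R1=4^11=15
R4=0+4=4
R2=5+2=7
CMP R2, 15  (cmp 7,15)
JLT start: taken
R1=15+7=22
R1=22^7=17
R1=M[4]=8
R1=8^11=3
R4=4+4=8
R2=7+2=9
CMP R2, 15  (cmp 9,15)
JLT start: taken
R1=3+7=10
R1=10^7=13
R1=M[8]=-2
R1=(-2)^11=-11
R4=8+4=12
R2=9+2=11
CMP R2, 15  (cmp 11,15)
JLT start: taken
R1=(-11)+7=-4
R1=(-4)^7=-5
R1=M[12]=27
R1=27^11=16
R4=12+4=16
R2=11+2=13
CMP R2, 15  (cmp 13,15)
JLT start: taken
R1=16+7=23
R1=23^7=16
R1=M[16]=14
R1=14^11=5
R4=16+4=20
R2=13+2=15
CMP R2, 15  (cmp 15,15)
JLT start: not taken
STORE R1, [0] → M[0]=5
halt.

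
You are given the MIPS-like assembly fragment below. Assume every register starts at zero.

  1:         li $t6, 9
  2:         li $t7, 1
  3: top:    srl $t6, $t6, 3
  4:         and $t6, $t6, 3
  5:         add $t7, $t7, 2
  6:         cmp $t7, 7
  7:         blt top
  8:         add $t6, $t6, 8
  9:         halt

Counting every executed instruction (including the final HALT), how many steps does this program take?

li $t6, 9 → $t6=9
li $t7, 1 → $t7=1
srl $t6, $t6, 3 → $t6=9>>3=1
and $t6, $t6, 3 → $t6=1&3=1
add $t7, $t7, 2 → $t7=1+2=3
cmp $t7, 7  (cmp 3,7)
blt top: taken
srl $t6, $t6, 3 → $t6=1>>3=0
and $t6, $t6, 3 → $t6=0&3=0
add $t7, $t7, 2 → $t7=3+2=5
cmp $t7, 7  (cmp 5,7)
blt top: taken
srl $t6, $t6, 3 → $t6=0>>3=0
and $t6, $t6, 3 → $t6=0&3=0
add $t7, $t7, 2 → $t7=5+2=7
cmp $t7, 7  (cmp 7,7)
blt top: not taken
add $t6, $t6, 8 → $t6=0+8=8
halt.
Total executed instructions: 19.

19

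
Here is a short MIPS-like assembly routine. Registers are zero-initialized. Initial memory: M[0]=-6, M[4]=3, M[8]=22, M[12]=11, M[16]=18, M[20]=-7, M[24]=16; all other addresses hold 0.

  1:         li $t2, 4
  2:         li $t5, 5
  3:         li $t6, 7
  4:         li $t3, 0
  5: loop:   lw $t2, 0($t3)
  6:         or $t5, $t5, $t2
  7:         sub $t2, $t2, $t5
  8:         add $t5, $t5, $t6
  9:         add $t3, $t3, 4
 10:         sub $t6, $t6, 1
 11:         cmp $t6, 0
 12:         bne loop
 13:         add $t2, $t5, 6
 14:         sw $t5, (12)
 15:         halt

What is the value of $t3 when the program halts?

$t2=4
$t5=5
$t6=7
$t3=0
$t2=M[0]=-6
$t5=5|(-6)=-1
$t2=(-6)-(-1)=-5
$t5=(-1)+7=6
$t3=0+4=4
$t6=7-1=6
cmp $t6, 0  (cmp 6,0)
bne loop: taken
$t2=M[4]=3
$t5=6|3=7
$t2=3-7=-4
$t5=7+6=13
$t3=4+4=8
$t6=6-1=5
cmp $t6, 0  (cmp 5,0)
bne loop: taken
$t2=M[8]=22
$t5=13|22=31
$t2=22-31=-9
$t5=31+5=36
$t3=8+4=12
$t6=5-1=4
cmp $t6, 0  (cmp 4,0)
bne loop: taken
$t2=M[12]=11
$t5=36|11=47
$t2=11-47=-36
$t5=47+4=51
$t3=12+4=16
$t6=4-1=3
cmp $t6, 0  (cmp 3,0)
bne loop: taken
$t2=M[16]=18
$t5=51|18=51
$t2=18-51=-33
$t5=51+3=54
$t3=16+4=20
$t6=3-1=2
cmp $t6, 0  (cmp 2,0)
bne loop: taken
$t2=M[20]=-7
$t5=54|(-7)=-1
$t2=(-7)-(-1)=-6
$t5=(-1)+2=1
$t3=20+4=24
$t6=2-1=1
cmp $t6, 0  (cmp 1,0)
bne loop: taken
$t2=M[24]=16
$t5=1|16=17
$t2=16-17=-1
$t5=17+1=18
$t3=24+4=28
$t6=1-1=0
cmp $t6, 0  (cmp 0,0)
bne loop: not taken
$t2=18+6=24
sw $t5, (12) → M[12]=18
halt.

28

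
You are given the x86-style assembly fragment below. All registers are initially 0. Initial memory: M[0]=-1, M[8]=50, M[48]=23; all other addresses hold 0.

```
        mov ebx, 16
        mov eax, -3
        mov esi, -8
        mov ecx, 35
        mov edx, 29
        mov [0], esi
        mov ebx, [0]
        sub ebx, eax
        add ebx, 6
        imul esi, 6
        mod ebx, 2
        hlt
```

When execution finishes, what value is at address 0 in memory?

mov ebx, 16 → ebx=16
mov eax, -3 → eax=-3
mov esi, -8 → esi=-8
mov ecx, 35 → ecx=35
mov edx, 29 → edx=29
mov [0], esi → M[0]=-8
mov ebx, [0] → ebx=M[0]=-8
sub ebx, eax → ebx=(-8)-(-3)=-5
add ebx, 6 → ebx=(-5)+6=1
imul esi, 6 → esi=(-8)*6=-48
mod ebx, 2 → ebx=1%2=1
halt.

-8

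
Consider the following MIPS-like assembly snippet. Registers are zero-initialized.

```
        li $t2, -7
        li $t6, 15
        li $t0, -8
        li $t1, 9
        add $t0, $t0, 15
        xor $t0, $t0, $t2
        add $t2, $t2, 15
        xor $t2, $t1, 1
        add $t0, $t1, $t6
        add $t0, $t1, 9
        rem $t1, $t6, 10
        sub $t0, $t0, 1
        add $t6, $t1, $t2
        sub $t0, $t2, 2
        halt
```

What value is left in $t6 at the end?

13

li $t2, -7 → $t2=-7
li $t6, 15 → $t6=15
li $t0, -8 → $t0=-8
li $t1, 9 → $t1=9
add $t0, $t0, 15 → $t0=(-8)+15=7
xor $t0, $t0, $t2 → $t0=7^(-7)=-2
add $t2, $t2, 15 → $t2=(-7)+15=8
xor $t2, $t1, 1 → $t2=9^1=8
add $t0, $t1, $t6 → $t0=9+15=24
add $t0, $t1, 9 → $t0=9+9=18
rem $t1, $t6, 10 → $t1=15%10=5
sub $t0, $t0, 1 → $t0=18-1=17
add $t6, $t1, $t2 → $t6=5+8=13
sub $t0, $t2, 2 → $t0=8-2=6
halt.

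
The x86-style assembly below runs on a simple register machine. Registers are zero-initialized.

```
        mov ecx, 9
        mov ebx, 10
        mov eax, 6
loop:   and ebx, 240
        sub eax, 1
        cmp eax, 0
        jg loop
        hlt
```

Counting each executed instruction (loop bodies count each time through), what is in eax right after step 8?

ecx=9
ebx=10
eax=6
ebx=10&240=0
eax=6-1=5
cmp eax, 0  (cmp 5,0)
jg loop: taken
ebx=0&240=0
After step 8: eax = 5.

5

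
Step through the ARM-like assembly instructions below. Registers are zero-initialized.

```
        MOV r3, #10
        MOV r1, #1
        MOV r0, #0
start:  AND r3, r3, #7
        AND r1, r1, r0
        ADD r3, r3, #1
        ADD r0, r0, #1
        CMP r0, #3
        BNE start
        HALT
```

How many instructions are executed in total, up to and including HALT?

r3=10
r1=1
r0=0
r3=10&7=2
r1=1&0=0
r3=2+1=3
r0=0+1=1
CMP r0, #3  (cmp 1,3)
BNE start: taken
r3=3&7=3
r1=0&1=0
r3=3+1=4
r0=1+1=2
CMP r0, #3  (cmp 2,3)
BNE start: taken
r3=4&7=4
r1=0&2=0
r3=4+1=5
r0=2+1=3
CMP r0, #3  (cmp 3,3)
BNE start: not taken
halt.
Total executed instructions: 22.

22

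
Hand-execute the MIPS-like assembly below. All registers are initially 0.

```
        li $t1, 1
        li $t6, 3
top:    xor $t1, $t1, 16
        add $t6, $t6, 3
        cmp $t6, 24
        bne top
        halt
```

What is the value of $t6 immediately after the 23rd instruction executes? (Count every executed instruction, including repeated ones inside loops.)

18

li $t1, 1 → $t1=1
li $t6, 3 → $t6=3
xor $t1, $t1, 16 → $t1=1^16=17
add $t6, $t6, 3 → $t6=3+3=6
cmp $t6, 24  (cmp 6,24)
bne top: taken
xor $t1, $t1, 16 → $t1=17^16=1
add $t6, $t6, 3 → $t6=6+3=9
cmp $t6, 24  (cmp 9,24)
bne top: taken
xor $t1, $t1, 16 → $t1=1^16=17
add $t6, $t6, 3 → $t6=9+3=12
cmp $t6, 24  (cmp 12,24)
bne top: taken
xor $t1, $t1, 16 → $t1=17^16=1
add $t6, $t6, 3 → $t6=12+3=15
cmp $t6, 24  (cmp 15,24)
bne top: taken
xor $t1, $t1, 16 → $t1=1^16=17
add $t6, $t6, 3 → $t6=15+3=18
cmp $t6, 24  (cmp 18,24)
bne top: taken
xor $t1, $t1, 16 → $t1=17^16=1
After step 23: $t6 = 18.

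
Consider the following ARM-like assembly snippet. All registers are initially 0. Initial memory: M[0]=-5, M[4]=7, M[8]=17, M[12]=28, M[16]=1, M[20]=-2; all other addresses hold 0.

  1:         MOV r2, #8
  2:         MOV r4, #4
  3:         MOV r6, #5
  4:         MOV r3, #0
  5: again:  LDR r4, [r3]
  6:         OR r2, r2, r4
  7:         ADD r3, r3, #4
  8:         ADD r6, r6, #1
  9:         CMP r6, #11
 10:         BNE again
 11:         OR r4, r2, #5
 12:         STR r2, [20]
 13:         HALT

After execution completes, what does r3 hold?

MOV r2, #8 → r2=8
MOV r4, #4 → r4=4
MOV r6, #5 → r6=5
MOV r3, #0 → r3=0
LDR r4, [r3] → r4=M[0]=-5
OR r2, r2, r4 → r2=8|(-5)=-5
ADD r3, r3, #4 → r3=0+4=4
ADD r6, r6, #1 → r6=5+1=6
CMP r6, #11  (cmp 6,11)
BNE again: taken
LDR r4, [r3] → r4=M[4]=7
OR r2, r2, r4 → r2=(-5)|7=-1
ADD r3, r3, #4 → r3=4+4=8
ADD r6, r6, #1 → r6=6+1=7
CMP r6, #11  (cmp 7,11)
BNE again: taken
LDR r4, [r3] → r4=M[8]=17
OR r2, r2, r4 → r2=(-1)|17=-1
ADD r3, r3, #4 → r3=8+4=12
ADD r6, r6, #1 → r6=7+1=8
CMP r6, #11  (cmp 8,11)
BNE again: taken
LDR r4, [r3] → r4=M[12]=28
OR r2, r2, r4 → r2=(-1)|28=-1
ADD r3, r3, #4 → r3=12+4=16
ADD r6, r6, #1 → r6=8+1=9
CMP r6, #11  (cmp 9,11)
BNE again: taken
LDR r4, [r3] → r4=M[16]=1
OR r2, r2, r4 → r2=(-1)|1=-1
ADD r3, r3, #4 → r3=16+4=20
ADD r6, r6, #1 → r6=9+1=10
CMP r6, #11  (cmp 10,11)
BNE again: taken
LDR r4, [r3] → r4=M[20]=-2
OR r2, r2, r4 → r2=(-1)|(-2)=-1
ADD r3, r3, #4 → r3=20+4=24
ADD r6, r6, #1 → r6=10+1=11
CMP r6, #11  (cmp 11,11)
BNE again: not taken
OR r4, r2, #5 → r4=(-1)|5=-1
STR r2, [20] → M[20]=-1
halt.

24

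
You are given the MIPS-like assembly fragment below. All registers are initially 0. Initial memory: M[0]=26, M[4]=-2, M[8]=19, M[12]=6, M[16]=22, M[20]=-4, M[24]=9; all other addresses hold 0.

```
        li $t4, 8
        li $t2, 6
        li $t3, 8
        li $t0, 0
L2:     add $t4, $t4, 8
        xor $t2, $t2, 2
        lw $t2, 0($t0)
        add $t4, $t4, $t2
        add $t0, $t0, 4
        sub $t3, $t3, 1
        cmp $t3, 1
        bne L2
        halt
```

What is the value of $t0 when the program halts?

li $t4, 8 → $t4=8
li $t2, 6 → $t2=6
li $t3, 8 → $t3=8
li $t0, 0 → $t0=0
add $t4, $t4, 8 → $t4=8+8=16
xor $t2, $t2, 2 → $t2=6^2=4
lw $t2, 0($t0) → $t2=M[0]=26
add $t4, $t4, $t2 → $t4=16+26=42
add $t0, $t0, 4 → $t0=0+4=4
sub $t3, $t3, 1 → $t3=8-1=7
cmp $t3, 1  (cmp 7,1)
bne L2: taken
add $t4, $t4, 8 → $t4=42+8=50
xor $t2, $t2, 2 → $t2=26^2=24
lw $t2, 0($t0) → $t2=M[4]=-2
add $t4, $t4, $t2 → $t4=50+(-2)=48
add $t0, $t0, 4 → $t0=4+4=8
sub $t3, $t3, 1 → $t3=7-1=6
cmp $t3, 1  (cmp 6,1)
bne L2: taken
add $t4, $t4, 8 → $t4=48+8=56
xor $t2, $t2, 2 → $t2=(-2)^2=-4
lw $t2, 0($t0) → $t2=M[8]=19
add $t4, $t4, $t2 → $t4=56+19=75
add $t0, $t0, 4 → $t0=8+4=12
sub $t3, $t3, 1 → $t3=6-1=5
cmp $t3, 1  (cmp 5,1)
bne L2: taken
add $t4, $t4, 8 → $t4=75+8=83
xor $t2, $t2, 2 → $t2=19^2=17
lw $t2, 0($t0) → $t2=M[12]=6
add $t4, $t4, $t2 → $t4=83+6=89
add $t0, $t0, 4 → $t0=12+4=16
sub $t3, $t3, 1 → $t3=5-1=4
cmp $t3, 1  (cmp 4,1)
bne L2: taken
add $t4, $t4, 8 → $t4=89+8=97
xor $t2, $t2, 2 → $t2=6^2=4
lw $t2, 0($t0) → $t2=M[16]=22
add $t4, $t4, $t2 → $t4=97+22=119
add $t0, $t0, 4 → $t0=16+4=20
sub $t3, $t3, 1 → $t3=4-1=3
cmp $t3, 1  (cmp 3,1)
bne L2: taken
add $t4, $t4, 8 → $t4=119+8=127
xor $t2, $t2, 2 → $t2=22^2=20
lw $t2, 0($t0) → $t2=M[20]=-4
add $t4, $t4, $t2 → $t4=127+(-4)=123
add $t0, $t0, 4 → $t0=20+4=24
sub $t3, $t3, 1 → $t3=3-1=2
cmp $t3, 1  (cmp 2,1)
bne L2: taken
add $t4, $t4, 8 → $t4=123+8=131
xor $t2, $t2, 2 → $t2=(-4)^2=-2
lw $t2, 0($t0) → $t2=M[24]=9
add $t4, $t4, $t2 → $t4=131+9=140
add $t0, $t0, 4 → $t0=24+4=28
sub $t3, $t3, 1 → $t3=2-1=1
cmp $t3, 1  (cmp 1,1)
bne L2: not taken
halt.

28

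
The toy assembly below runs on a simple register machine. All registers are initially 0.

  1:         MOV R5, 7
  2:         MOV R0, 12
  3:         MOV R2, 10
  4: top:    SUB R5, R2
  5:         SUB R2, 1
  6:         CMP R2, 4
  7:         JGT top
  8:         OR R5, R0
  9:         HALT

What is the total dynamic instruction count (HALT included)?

29

MOV R5, 7 → R5=7
MOV R0, 12 → R0=12
MOV R2, 10 → R2=10
SUB R5, R2 → R5=7-10=-3
SUB R2, 1 → R2=10-1=9
CMP R2, 4  (cmp 9,4)
JGT top: taken
SUB R5, R2 → R5=(-3)-9=-12
SUB R2, 1 → R2=9-1=8
CMP R2, 4  (cmp 8,4)
JGT top: taken
SUB R5, R2 → R5=(-12)-8=-20
SUB R2, 1 → R2=8-1=7
CMP R2, 4  (cmp 7,4)
JGT top: taken
SUB R5, R2 → R5=(-20)-7=-27
SUB R2, 1 → R2=7-1=6
CMP R2, 4  (cmp 6,4)
JGT top: taken
SUB R5, R2 → R5=(-27)-6=-33
SUB R2, 1 → R2=6-1=5
CMP R2, 4  (cmp 5,4)
JGT top: taken
SUB R5, R2 → R5=(-33)-5=-38
SUB R2, 1 → R2=5-1=4
CMP R2, 4  (cmp 4,4)
JGT top: not taken
OR R5, R0 → R5=(-38)|12=-34
halt.
Total executed instructions: 29.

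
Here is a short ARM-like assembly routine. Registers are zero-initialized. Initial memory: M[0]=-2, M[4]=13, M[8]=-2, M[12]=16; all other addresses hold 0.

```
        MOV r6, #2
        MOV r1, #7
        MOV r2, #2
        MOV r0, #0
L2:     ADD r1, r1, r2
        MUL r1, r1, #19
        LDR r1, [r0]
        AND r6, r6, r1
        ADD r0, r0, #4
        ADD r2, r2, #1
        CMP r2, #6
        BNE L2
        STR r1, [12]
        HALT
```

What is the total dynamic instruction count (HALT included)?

38

after MOV r6, #2: r6=2
after MOV r1, #7: r1=7
after MOV r2, #2: r2=2
after MOV r0, #0: r0=0
after ADD r1, r1, r2: r1=7+2=9
after MUL r1, r1, #19: r1=9*19=171
after LDR r1, [r0]: r1=M[0]=-2
after AND r6, r6, r1: r6=2&(-2)=2
after ADD r0, r0, #4: r0=0+4=4
after ADD r2, r2, #1: r2=2+1=3
CMP r2, #6  (cmp 3,6)
BNE L2: taken
after ADD r1, r1, r2: r1=(-2)+3=1
after MUL r1, r1, #19: r1=1*19=19
after LDR r1, [r0]: r1=M[4]=13
after AND r6, r6, r1: r6=2&13=0
after ADD r0, r0, #4: r0=4+4=8
after ADD r2, r2, #1: r2=3+1=4
CMP r2, #6  (cmp 4,6)
BNE L2: taken
after ADD r1, r1, r2: r1=13+4=17
after MUL r1, r1, #19: r1=17*19=323
after LDR r1, [r0]: r1=M[8]=-2
after AND r6, r6, r1: r6=0&(-2)=0
after ADD r0, r0, #4: r0=8+4=12
after ADD r2, r2, #1: r2=4+1=5
CMP r2, #6  (cmp 5,6)
BNE L2: taken
after ADD r1, r1, r2: r1=(-2)+5=3
after MUL r1, r1, #19: r1=3*19=57
after LDR r1, [r0]: r1=M[12]=16
after AND r6, r6, r1: r6=0&16=0
after ADD r0, r0, #4: r0=12+4=16
after ADD r2, r2, #1: r2=5+1=6
CMP r2, #6  (cmp 6,6)
BNE L2: not taken
STR r1, [12] → M[12]=16
halt.
Total executed instructions: 38.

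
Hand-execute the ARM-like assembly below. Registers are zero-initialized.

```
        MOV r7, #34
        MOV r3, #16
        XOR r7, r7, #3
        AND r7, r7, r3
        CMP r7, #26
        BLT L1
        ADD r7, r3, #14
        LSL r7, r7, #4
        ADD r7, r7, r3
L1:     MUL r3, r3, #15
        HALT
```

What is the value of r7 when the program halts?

0

after MOV r7, #34: r7=34
after MOV r3, #16: r3=16
after XOR r7, r7, #3: r7=34^3=33
after AND r7, r7, r3: r7=33&16=0
CMP r7, #26  (cmp 0,26)
BLT L1: taken
after MUL r3, r3, #15: r3=16*15=240
halt.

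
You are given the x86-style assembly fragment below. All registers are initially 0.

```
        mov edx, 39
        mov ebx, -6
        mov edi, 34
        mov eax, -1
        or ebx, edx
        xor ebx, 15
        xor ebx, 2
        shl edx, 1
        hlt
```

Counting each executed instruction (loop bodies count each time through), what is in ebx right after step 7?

edx=39
ebx=-6
edi=34
eax=-1
ebx=(-6)|39=-1
ebx=(-1)^15=-16
ebx=(-16)^2=-14
After step 7: ebx = -14.

-14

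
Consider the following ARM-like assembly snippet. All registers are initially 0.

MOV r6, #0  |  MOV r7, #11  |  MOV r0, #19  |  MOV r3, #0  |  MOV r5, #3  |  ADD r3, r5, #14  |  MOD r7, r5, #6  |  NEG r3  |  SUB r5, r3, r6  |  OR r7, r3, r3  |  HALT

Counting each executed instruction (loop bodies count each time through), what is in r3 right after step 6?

17

r6=0
r7=11
r0=19
r3=0
r5=3
r3=3+14=17
After step 6: r3 = 17.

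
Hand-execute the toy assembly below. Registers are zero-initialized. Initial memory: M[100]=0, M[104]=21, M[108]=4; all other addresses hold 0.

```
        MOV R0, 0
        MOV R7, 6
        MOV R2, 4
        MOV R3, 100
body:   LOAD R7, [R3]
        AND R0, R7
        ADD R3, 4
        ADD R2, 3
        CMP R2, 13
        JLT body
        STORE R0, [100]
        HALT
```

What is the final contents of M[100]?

0

MOV R0, 0 → R0=0
MOV R7, 6 → R7=6
MOV R2, 4 → R2=4
MOV R3, 100 → R3=100
LOAD R7, [R3] → R7=M[100]=0
AND R0, R7 → R0=0&0=0
ADD R3, 4 → R3=100+4=104
ADD R2, 3 → R2=4+3=7
CMP R2, 13  (cmp 7,13)
JLT body: taken
LOAD R7, [R3] → R7=M[104]=21
AND R0, R7 → R0=0&21=0
ADD R3, 4 → R3=104+4=108
ADD R2, 3 → R2=7+3=10
CMP R2, 13  (cmp 10,13)
JLT body: taken
LOAD R7, [R3] → R7=M[108]=4
AND R0, R7 → R0=0&4=0
ADD R3, 4 → R3=108+4=112
ADD R2, 3 → R2=10+3=13
CMP R2, 13  (cmp 13,13)
JLT body: not taken
STORE R0, [100] → M[100]=0
halt.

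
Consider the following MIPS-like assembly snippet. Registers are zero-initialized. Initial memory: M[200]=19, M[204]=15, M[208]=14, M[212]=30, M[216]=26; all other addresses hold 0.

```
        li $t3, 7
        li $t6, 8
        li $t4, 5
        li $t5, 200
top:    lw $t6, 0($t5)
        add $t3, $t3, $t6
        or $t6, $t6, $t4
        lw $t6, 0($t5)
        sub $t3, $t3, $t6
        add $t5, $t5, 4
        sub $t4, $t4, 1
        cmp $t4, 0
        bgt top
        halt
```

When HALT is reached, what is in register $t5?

220

after li $t3, 7: $t3=7
after li $t6, 8: $t6=8
after li $t4, 5: $t4=5
after li $t5, 200: $t5=200
after lw $t6, 0($t5): $t6=M[200]=19
after add $t3, $t3, $t6: $t3=7+19=26
after or $t6, $t6, $t4: $t6=19|5=23
after lw $t6, 0($t5): $t6=M[200]=19
after sub $t3, $t3, $t6: $t3=26-19=7
after add $t5, $t5, 4: $t5=200+4=204
after sub $t4, $t4, 1: $t4=5-1=4
cmp $t4, 0  (cmp 4,0)
bgt top: taken
after lw $t6, 0($t5): $t6=M[204]=15
after add $t3, $t3, $t6: $t3=7+15=22
after or $t6, $t6, $t4: $t6=15|4=15
after lw $t6, 0($t5): $t6=M[204]=15
after sub $t3, $t3, $t6: $t3=22-15=7
after add $t5, $t5, 4: $t5=204+4=208
after sub $t4, $t4, 1: $t4=4-1=3
cmp $t4, 0  (cmp 3,0)
bgt top: taken
after lw $t6, 0($t5): $t6=M[208]=14
after add $t3, $t3, $t6: $t3=7+14=21
after or $t6, $t6, $t4: $t6=14|3=15
after lw $t6, 0($t5): $t6=M[208]=14
after sub $t3, $t3, $t6: $t3=21-14=7
after add $t5, $t5, 4: $t5=208+4=212
after sub $t4, $t4, 1: $t4=3-1=2
cmp $t4, 0  (cmp 2,0)
bgt top: taken
after lw $t6, 0($t5): $t6=M[212]=30
after add $t3, $t3, $t6: $t3=7+30=37
after or $t6, $t6, $t4: $t6=30|2=30
after lw $t6, 0($t5): $t6=M[212]=30
after sub $t3, $t3, $t6: $t3=37-30=7
after add $t5, $t5, 4: $t5=212+4=216
after sub $t4, $t4, 1: $t4=2-1=1
cmp $t4, 0  (cmp 1,0)
bgt top: taken
after lw $t6, 0($t5): $t6=M[216]=26
after add $t3, $t3, $t6: $t3=7+26=33
after or $t6, $t6, $t4: $t6=26|1=27
after lw $t6, 0($t5): $t6=M[216]=26
after sub $t3, $t3, $t6: $t3=33-26=7
after add $t5, $t5, 4: $t5=216+4=220
after sub $t4, $t4, 1: $t4=1-1=0
cmp $t4, 0  (cmp 0,0)
bgt top: not taken
halt.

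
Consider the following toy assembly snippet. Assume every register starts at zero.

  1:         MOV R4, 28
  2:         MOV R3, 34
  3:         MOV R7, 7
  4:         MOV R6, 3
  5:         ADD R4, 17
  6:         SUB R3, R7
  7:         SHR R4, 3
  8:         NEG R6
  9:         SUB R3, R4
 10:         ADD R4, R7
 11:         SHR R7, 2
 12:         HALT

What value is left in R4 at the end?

12

R4=28
R3=34
R7=7
R6=3
R4=28+17=45
R3=34-7=27
R4=45>>3=5
R6=-(3)=-3
R3=27-5=22
R4=5+7=12
R7=7>>2=1
halt.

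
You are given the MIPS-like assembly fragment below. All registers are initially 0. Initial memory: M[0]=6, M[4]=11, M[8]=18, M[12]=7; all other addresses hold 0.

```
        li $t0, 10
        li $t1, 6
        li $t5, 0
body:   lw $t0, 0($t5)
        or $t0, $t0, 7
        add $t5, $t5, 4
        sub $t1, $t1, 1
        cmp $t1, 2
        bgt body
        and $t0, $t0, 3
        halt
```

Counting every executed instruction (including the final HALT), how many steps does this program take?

$t0=10
$t1=6
$t5=0
$t0=M[0]=6
$t0=6|7=7
$t5=0+4=4
$t1=6-1=5
cmp $t1, 2  (cmp 5,2)
bgt body: taken
$t0=M[4]=11
$t0=11|7=15
$t5=4+4=8
$t1=5-1=4
cmp $t1, 2  (cmp 4,2)
bgt body: taken
$t0=M[8]=18
$t0=18|7=23
$t5=8+4=12
$t1=4-1=3
cmp $t1, 2  (cmp 3,2)
bgt body: taken
$t0=M[12]=7
$t0=7|7=7
$t5=12+4=16
$t1=3-1=2
cmp $t1, 2  (cmp 2,2)
bgt body: not taken
$t0=7&3=3
halt.
Total executed instructions: 29.

29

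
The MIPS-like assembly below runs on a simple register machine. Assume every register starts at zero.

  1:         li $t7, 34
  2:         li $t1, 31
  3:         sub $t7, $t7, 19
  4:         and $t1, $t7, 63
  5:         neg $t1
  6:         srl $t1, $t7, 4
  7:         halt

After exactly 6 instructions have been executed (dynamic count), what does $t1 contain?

0

li $t7, 34 → $t7=34
li $t1, 31 → $t1=31
sub $t7, $t7, 19 → $t7=34-19=15
and $t1, $t7, 63 → $t1=15&63=15
neg $t1 → $t1=-(15)=-15
srl $t1, $t7, 4 → $t1=15>>4=0
After step 6: $t1 = 0.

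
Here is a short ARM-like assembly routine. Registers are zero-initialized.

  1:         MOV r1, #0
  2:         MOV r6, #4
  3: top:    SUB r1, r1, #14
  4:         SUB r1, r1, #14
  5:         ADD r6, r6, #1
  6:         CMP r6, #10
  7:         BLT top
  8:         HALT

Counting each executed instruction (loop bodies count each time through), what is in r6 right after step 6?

5

after MOV r1, #0: r1=0
after MOV r6, #4: r6=4
after SUB r1, r1, #14: r1=0-14=-14
after SUB r1, r1, #14: r1=(-14)-14=-28
after ADD r6, r6, #1: r6=4+1=5
CMP r6, #10  (cmp 5,10)
After step 6: r6 = 5.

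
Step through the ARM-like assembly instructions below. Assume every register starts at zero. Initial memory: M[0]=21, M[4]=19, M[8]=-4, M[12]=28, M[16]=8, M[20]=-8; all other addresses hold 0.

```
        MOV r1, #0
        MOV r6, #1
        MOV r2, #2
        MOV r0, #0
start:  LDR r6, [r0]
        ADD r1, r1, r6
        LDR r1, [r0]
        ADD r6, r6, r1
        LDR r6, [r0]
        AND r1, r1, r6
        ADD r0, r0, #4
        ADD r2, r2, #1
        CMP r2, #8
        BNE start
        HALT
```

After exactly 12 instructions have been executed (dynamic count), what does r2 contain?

MOV r1, #0 → r1=0
MOV r6, #1 → r6=1
MOV r2, #2 → r2=2
MOV r0, #0 → r0=0
LDR r6, [r0] → r6=M[0]=21
ADD r1, r1, r6 → r1=0+21=21
LDR r1, [r0] → r1=M[0]=21
ADD r6, r6, r1 → r6=21+21=42
LDR r6, [r0] → r6=M[0]=21
AND r1, r1, r6 → r1=21&21=21
ADD r0, r0, #4 → r0=0+4=4
ADD r2, r2, #1 → r2=2+1=3
After step 12: r2 = 3.

3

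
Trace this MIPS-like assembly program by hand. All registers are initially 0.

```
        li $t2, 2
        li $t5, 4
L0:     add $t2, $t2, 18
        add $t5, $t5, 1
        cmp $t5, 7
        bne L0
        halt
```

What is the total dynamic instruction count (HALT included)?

15

after li $t2, 2: $t2=2
after li $t5, 4: $t5=4
after add $t2, $t2, 18: $t2=2+18=20
after add $t5, $t5, 1: $t5=4+1=5
cmp $t5, 7  (cmp 5,7)
bne L0: taken
after add $t2, $t2, 18: $t2=20+18=38
after add $t5, $t5, 1: $t5=5+1=6
cmp $t5, 7  (cmp 6,7)
bne L0: taken
after add $t2, $t2, 18: $t2=38+18=56
after add $t5, $t5, 1: $t5=6+1=7
cmp $t5, 7  (cmp 7,7)
bne L0: not taken
halt.
Total executed instructions: 15.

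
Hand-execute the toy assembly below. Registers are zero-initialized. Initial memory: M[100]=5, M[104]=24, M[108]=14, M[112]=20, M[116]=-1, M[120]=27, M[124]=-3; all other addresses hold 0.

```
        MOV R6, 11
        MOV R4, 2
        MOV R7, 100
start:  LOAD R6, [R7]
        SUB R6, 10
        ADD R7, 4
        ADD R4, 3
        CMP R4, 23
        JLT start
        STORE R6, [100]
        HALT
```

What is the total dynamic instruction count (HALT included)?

R6=11
R4=2
R7=100
R6=M[100]=5
R6=5-10=-5
R7=100+4=104
R4=2+3=5
CMP R4, 23  (cmp 5,23)
JLT start: taken
R6=M[104]=24
R6=24-10=14
R7=104+4=108
R4=5+3=8
CMP R4, 23  (cmp 8,23)
JLT start: taken
R6=M[108]=14
R6=14-10=4
R7=108+4=112
R4=8+3=11
CMP R4, 23  (cmp 11,23)
JLT start: taken
R6=M[112]=20
R6=20-10=10
R7=112+4=116
R4=11+3=14
CMP R4, 23  (cmp 14,23)
JLT start: taken
R6=M[116]=-1
R6=(-1)-10=-11
R7=116+4=120
R4=14+3=17
CMP R4, 23  (cmp 17,23)
JLT start: taken
R6=M[120]=27
R6=27-10=17
R7=120+4=124
R4=17+3=20
CMP R4, 23  (cmp 20,23)
JLT start: taken
R6=M[124]=-3
R6=(-3)-10=-13
R7=124+4=128
R4=20+3=23
CMP R4, 23  (cmp 23,23)
JLT start: not taken
STORE R6, [100] → M[100]=-13
halt.
Total executed instructions: 47.

47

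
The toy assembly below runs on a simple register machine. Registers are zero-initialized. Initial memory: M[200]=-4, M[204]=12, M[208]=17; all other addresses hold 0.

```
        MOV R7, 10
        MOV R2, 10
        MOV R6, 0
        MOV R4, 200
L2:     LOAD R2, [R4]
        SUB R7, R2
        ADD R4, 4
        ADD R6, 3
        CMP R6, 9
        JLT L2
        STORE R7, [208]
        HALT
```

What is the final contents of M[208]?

MOV R7, 10 → R7=10
MOV R2, 10 → R2=10
MOV R6, 0 → R6=0
MOV R4, 200 → R4=200
LOAD R2, [R4] → R2=M[200]=-4
SUB R7, R2 → R7=10-(-4)=14
ADD R4, 4 → R4=200+4=204
ADD R6, 3 → R6=0+3=3
CMP R6, 9  (cmp 3,9)
JLT L2: taken
LOAD R2, [R4] → R2=M[204]=12
SUB R7, R2 → R7=14-12=2
ADD R4, 4 → R4=204+4=208
ADD R6, 3 → R6=3+3=6
CMP R6, 9  (cmp 6,9)
JLT L2: taken
LOAD R2, [R4] → R2=M[208]=17
SUB R7, R2 → R7=2-17=-15
ADD R4, 4 → R4=208+4=212
ADD R6, 3 → R6=6+3=9
CMP R6, 9  (cmp 9,9)
JLT L2: not taken
STORE R7, [208] → M[208]=-15
halt.

-15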